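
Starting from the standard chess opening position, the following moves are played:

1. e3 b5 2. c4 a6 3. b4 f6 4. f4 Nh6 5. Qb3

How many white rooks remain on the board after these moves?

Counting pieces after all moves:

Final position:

  a b c d e f g h
  ─────────────────
8│♜ ♞ ♝ ♛ ♚ ♝ · ♜│8
7│· · ♟ ♟ ♟ · ♟ ♟│7
6│♟ · · · · ♟ · ♞│6
5│· ♟ · · · · · ·│5
4│· ♙ ♙ · · ♙ · ·│4
3│· ♕ · · ♙ · · ·│3
2│♙ · · ♙ · · ♙ ♙│2
1│♖ ♘ ♗ · ♔ ♗ ♘ ♖│1
  ─────────────────
  a b c d e f g h


2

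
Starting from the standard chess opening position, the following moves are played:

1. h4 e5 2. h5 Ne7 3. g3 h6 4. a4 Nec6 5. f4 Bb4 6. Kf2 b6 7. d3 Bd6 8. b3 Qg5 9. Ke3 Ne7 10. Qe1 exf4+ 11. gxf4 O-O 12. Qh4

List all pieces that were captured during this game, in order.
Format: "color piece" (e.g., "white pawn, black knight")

Tracking captures:
  exf4+: captured white pawn
  gxf4: captured black pawn

white pawn, black pawn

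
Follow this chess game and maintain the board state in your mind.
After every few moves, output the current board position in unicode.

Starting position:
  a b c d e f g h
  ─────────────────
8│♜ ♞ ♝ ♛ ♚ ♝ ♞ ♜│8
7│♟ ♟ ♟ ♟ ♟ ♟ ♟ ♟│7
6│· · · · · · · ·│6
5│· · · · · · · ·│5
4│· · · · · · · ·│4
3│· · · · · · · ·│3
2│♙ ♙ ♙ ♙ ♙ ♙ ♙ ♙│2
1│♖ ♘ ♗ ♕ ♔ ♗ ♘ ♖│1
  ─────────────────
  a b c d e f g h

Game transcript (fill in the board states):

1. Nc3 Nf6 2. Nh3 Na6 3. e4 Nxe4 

  a b c d e f g h
  ─────────────────
8│♜ · ♝ ♛ ♚ ♝ · ♜│8
7│♟ ♟ ♟ ♟ ♟ ♟ ♟ ♟│7
6│♞ · · · · · · ·│6
5│· · · · · · · ·│5
4│· · · · ♞ · · ·│4
3│· · ♘ · · · · ♘│3
2│♙ ♙ ♙ ♙ · ♙ ♙ ♙│2
1│♖ · ♗ ♕ ♔ ♗ · ♖│1
  ─────────────────
  a b c d e f g h

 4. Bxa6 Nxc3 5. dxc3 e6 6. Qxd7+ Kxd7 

  a b c d e f g h
  ─────────────────
8│♜ · ♝ ♛ · ♝ · ♜│8
7│♟ ♟ ♟ ♚ · ♟ ♟ ♟│7
6│♗ · · · ♟ · · ·│6
5│· · · · · · · ·│5
4│· · · · · · · ·│4
3│· · ♙ · · · · ♘│3
2│♙ ♙ ♙ · · ♙ ♙ ♙│2
1│♖ · ♗ · ♔ · · ♖│1
  ─────────────────
  a b c d e f g h

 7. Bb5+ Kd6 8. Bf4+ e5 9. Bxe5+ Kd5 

  a b c d e f g h
  ─────────────────
8│♜ · ♝ ♛ · ♝ · ♜│8
7│♟ ♟ ♟ · · ♟ ♟ ♟│7
6│· · · · · · · ·│6
5│· ♗ · ♚ ♗ · · ·│5
4│· · · · · · · ·│4
3│· · ♙ · · · · ♘│3
2│♙ ♙ ♙ · · ♙ ♙ ♙│2
1│♖ · · · ♔ · · ♖│1
  ─────────────────
  a b c d e f g h

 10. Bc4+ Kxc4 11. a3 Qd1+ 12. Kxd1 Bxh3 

  a b c d e f g h
  ─────────────────
8│♜ · · · · ♝ · ♜│8
7│♟ ♟ ♟ · · ♟ ♟ ♟│7
6│· · · · · · · ·│6
5│· · · · ♗ · · ·│5
4│· · ♚ · · · · ·│4
3│♙ · ♙ · · · · ♝│3
2│· ♙ ♙ · · ♙ ♙ ♙│2
1│♖ · · ♔ · · · ♖│1
  ─────────────────
  a b c d e f g h

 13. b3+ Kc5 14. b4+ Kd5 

  a b c d e f g h
  ─────────────────
8│♜ · · · · ♝ · ♜│8
7│♟ ♟ ♟ · · ♟ ♟ ♟│7
6│· · · · · · · ·│6
5│· · · ♚ ♗ · · ·│5
4│· ♙ · · · · · ·│4
3│♙ · ♙ · · · · ♝│3
2│· · ♙ · · ♙ ♙ ♙│2
1│♖ · · ♔ · · · ♖│1
  ─────────────────
  a b c d e f g h


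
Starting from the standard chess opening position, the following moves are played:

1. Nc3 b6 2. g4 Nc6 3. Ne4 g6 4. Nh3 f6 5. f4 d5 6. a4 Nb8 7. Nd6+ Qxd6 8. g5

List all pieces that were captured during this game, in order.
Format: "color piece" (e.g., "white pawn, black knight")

Tracking captures:
  Qxd6: captured white knight

white knight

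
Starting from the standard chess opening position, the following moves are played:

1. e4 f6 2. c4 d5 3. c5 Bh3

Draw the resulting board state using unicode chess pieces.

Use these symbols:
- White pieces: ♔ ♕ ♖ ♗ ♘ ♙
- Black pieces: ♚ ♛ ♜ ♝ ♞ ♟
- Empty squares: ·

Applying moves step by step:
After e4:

♜ ♞ ♝ ♛ ♚ ♝ ♞ ♜
♟ ♟ ♟ ♟ ♟ ♟ ♟ ♟
· · · · · · · ·
· · · · · · · ·
· · · · ♙ · · ·
· · · · · · · ·
♙ ♙ ♙ ♙ · ♙ ♙ ♙
♖ ♘ ♗ ♕ ♔ ♗ ♘ ♖


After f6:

♜ ♞ ♝ ♛ ♚ ♝ ♞ ♜
♟ ♟ ♟ ♟ ♟ · ♟ ♟
· · · · · ♟ · ·
· · · · · · · ·
· · · · ♙ · · ·
· · · · · · · ·
♙ ♙ ♙ ♙ · ♙ ♙ ♙
♖ ♘ ♗ ♕ ♔ ♗ ♘ ♖


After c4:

♜ ♞ ♝ ♛ ♚ ♝ ♞ ♜
♟ ♟ ♟ ♟ ♟ · ♟ ♟
· · · · · ♟ · ·
· · · · · · · ·
· · ♙ · ♙ · · ·
· · · · · · · ·
♙ ♙ · ♙ · ♙ ♙ ♙
♖ ♘ ♗ ♕ ♔ ♗ ♘ ♖


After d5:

♜ ♞ ♝ ♛ ♚ ♝ ♞ ♜
♟ ♟ ♟ · ♟ · ♟ ♟
· · · · · ♟ · ·
· · · ♟ · · · ·
· · ♙ · ♙ · · ·
· · · · · · · ·
♙ ♙ · ♙ · ♙ ♙ ♙
♖ ♘ ♗ ♕ ♔ ♗ ♘ ♖


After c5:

♜ ♞ ♝ ♛ ♚ ♝ ♞ ♜
♟ ♟ ♟ · ♟ · ♟ ♟
· · · · · ♟ · ·
· · ♙ ♟ · · · ·
· · · · ♙ · · ·
· · · · · · · ·
♙ ♙ · ♙ · ♙ ♙ ♙
♖ ♘ ♗ ♕ ♔ ♗ ♘ ♖


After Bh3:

♜ ♞ · ♛ ♚ ♝ ♞ ♜
♟ ♟ ♟ · ♟ · ♟ ♟
· · · · · ♟ · ·
· · ♙ ♟ · · · ·
· · · · ♙ · · ·
· · · · · · · ♝
♙ ♙ · ♙ · ♙ ♙ ♙
♖ ♘ ♗ ♕ ♔ ♗ ♘ ♖



  a b c d e f g h
  ─────────────────
8│♜ ♞ · ♛ ♚ ♝ ♞ ♜│8
7│♟ ♟ ♟ · ♟ · ♟ ♟│7
6│· · · · · ♟ · ·│6
5│· · ♙ ♟ · · · ·│5
4│· · · · ♙ · · ·│4
3│· · · · · · · ♝│3
2│♙ ♙ · ♙ · ♙ ♙ ♙│2
1│♖ ♘ ♗ ♕ ♔ ♗ ♘ ♖│1
  ─────────────────
  a b c d e f g h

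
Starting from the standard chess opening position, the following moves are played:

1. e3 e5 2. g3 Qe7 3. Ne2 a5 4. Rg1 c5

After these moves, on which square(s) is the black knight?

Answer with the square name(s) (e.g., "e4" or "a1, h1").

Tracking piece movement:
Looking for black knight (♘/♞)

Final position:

  a b c d e f g h
  ─────────────────
8│♜ ♞ ♝ · ♚ ♝ ♞ ♜│8
7│· ♟ · ♟ ♛ ♟ ♟ ♟│7
6│· · · · · · · ·│6
5│♟ · ♟ · ♟ · · ·│5
4│· · · · · · · ·│4
3│· · · · ♙ · ♙ ·│3
2│♙ ♙ ♙ ♙ ♘ ♙ · ♙│2
1│♖ ♘ ♗ ♕ ♔ ♗ ♖ ·│1
  ─────────────────
  a b c d e f g h


b8, g8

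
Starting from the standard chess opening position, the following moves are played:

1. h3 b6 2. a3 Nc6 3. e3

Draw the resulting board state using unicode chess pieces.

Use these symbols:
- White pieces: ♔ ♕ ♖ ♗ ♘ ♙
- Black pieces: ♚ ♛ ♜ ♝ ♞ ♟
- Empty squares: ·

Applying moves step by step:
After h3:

♜ ♞ ♝ ♛ ♚ ♝ ♞ ♜
♟ ♟ ♟ ♟ ♟ ♟ ♟ ♟
· · · · · · · ·
· · · · · · · ·
· · · · · · · ·
· · · · · · · ♙
♙ ♙ ♙ ♙ ♙ ♙ ♙ ·
♖ ♘ ♗ ♕ ♔ ♗ ♘ ♖


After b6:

♜ ♞ ♝ ♛ ♚ ♝ ♞ ♜
♟ · ♟ ♟ ♟ ♟ ♟ ♟
· ♟ · · · · · ·
· · · · · · · ·
· · · · · · · ·
· · · · · · · ♙
♙ ♙ ♙ ♙ ♙ ♙ ♙ ·
♖ ♘ ♗ ♕ ♔ ♗ ♘ ♖


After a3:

♜ ♞ ♝ ♛ ♚ ♝ ♞ ♜
♟ · ♟ ♟ ♟ ♟ ♟ ♟
· ♟ · · · · · ·
· · · · · · · ·
· · · · · · · ·
♙ · · · · · · ♙
· ♙ ♙ ♙ ♙ ♙ ♙ ·
♖ ♘ ♗ ♕ ♔ ♗ ♘ ♖


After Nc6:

♜ · ♝ ♛ ♚ ♝ ♞ ♜
♟ · ♟ ♟ ♟ ♟ ♟ ♟
· ♟ ♞ · · · · ·
· · · · · · · ·
· · · · · · · ·
♙ · · · · · · ♙
· ♙ ♙ ♙ ♙ ♙ ♙ ·
♖ ♘ ♗ ♕ ♔ ♗ ♘ ♖


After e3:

♜ · ♝ ♛ ♚ ♝ ♞ ♜
♟ · ♟ ♟ ♟ ♟ ♟ ♟
· ♟ ♞ · · · · ·
· · · · · · · ·
· · · · · · · ·
♙ · · · ♙ · · ♙
· ♙ ♙ ♙ · ♙ ♙ ·
♖ ♘ ♗ ♕ ♔ ♗ ♘ ♖



  a b c d e f g h
  ─────────────────
8│♜ · ♝ ♛ ♚ ♝ ♞ ♜│8
7│♟ · ♟ ♟ ♟ ♟ ♟ ♟│7
6│· ♟ ♞ · · · · ·│6
5│· · · · · · · ·│5
4│· · · · · · · ·│4
3│♙ · · · ♙ · · ♙│3
2│· ♙ ♙ ♙ · ♙ ♙ ·│2
1│♖ ♘ ♗ ♕ ♔ ♗ ♘ ♖│1
  ─────────────────
  a b c d e f g h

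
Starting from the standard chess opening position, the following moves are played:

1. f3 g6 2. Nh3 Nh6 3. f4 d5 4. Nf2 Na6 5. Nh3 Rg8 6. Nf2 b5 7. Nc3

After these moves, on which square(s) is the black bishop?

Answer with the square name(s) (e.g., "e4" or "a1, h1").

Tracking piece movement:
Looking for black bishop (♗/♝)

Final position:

  a b c d e f g h
  ─────────────────
8│♜ · ♝ ♛ ♚ ♝ ♜ ·│8
7│♟ · ♟ · ♟ ♟ · ♟│7
6│♞ · · · · · ♟ ♞│6
5│· ♟ · ♟ · · · ·│5
4│· · · · · ♙ · ·│4
3│· · ♘ · · · · ·│3
2│♙ ♙ ♙ ♙ ♙ ♘ ♙ ♙│2
1│♖ · ♗ ♕ ♔ ♗ · ♖│1
  ─────────────────
  a b c d e f g h


c8, f8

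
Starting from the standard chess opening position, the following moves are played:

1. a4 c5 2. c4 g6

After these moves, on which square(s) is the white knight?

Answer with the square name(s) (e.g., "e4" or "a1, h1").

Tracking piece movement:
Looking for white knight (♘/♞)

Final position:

  a b c d e f g h
  ─────────────────
8│♜ ♞ ♝ ♛ ♚ ♝ ♞ ♜│8
7│♟ ♟ · ♟ ♟ ♟ · ♟│7
6│· · · · · · ♟ ·│6
5│· · ♟ · · · · ·│5
4│♙ · ♙ · · · · ·│4
3│· · · · · · · ·│3
2│· ♙ · ♙ ♙ ♙ ♙ ♙│2
1│♖ ♘ ♗ ♕ ♔ ♗ ♘ ♖│1
  ─────────────────
  a b c d e f g h


b1, g1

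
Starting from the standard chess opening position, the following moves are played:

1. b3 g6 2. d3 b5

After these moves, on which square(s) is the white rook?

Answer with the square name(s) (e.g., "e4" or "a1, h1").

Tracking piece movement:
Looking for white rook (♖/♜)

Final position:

  a b c d e f g h
  ─────────────────
8│♜ ♞ ♝ ♛ ♚ ♝ ♞ ♜│8
7│♟ · ♟ ♟ ♟ ♟ · ♟│7
6│· · · · · · ♟ ·│6
5│· ♟ · · · · · ·│5
4│· · · · · · · ·│4
3│· ♙ · ♙ · · · ·│3
2│♙ · ♙ · ♙ ♙ ♙ ♙│2
1│♖ ♘ ♗ ♕ ♔ ♗ ♘ ♖│1
  ─────────────────
  a b c d e f g h


a1, h1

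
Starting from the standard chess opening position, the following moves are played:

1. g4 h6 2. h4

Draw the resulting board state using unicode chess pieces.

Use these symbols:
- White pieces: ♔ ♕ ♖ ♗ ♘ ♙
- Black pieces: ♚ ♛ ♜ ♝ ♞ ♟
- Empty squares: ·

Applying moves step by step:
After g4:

♜ ♞ ♝ ♛ ♚ ♝ ♞ ♜
♟ ♟ ♟ ♟ ♟ ♟ ♟ ♟
· · · · · · · ·
· · · · · · · ·
· · · · · · ♙ ·
· · · · · · · ·
♙ ♙ ♙ ♙ ♙ ♙ · ♙
♖ ♘ ♗ ♕ ♔ ♗ ♘ ♖


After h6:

♜ ♞ ♝ ♛ ♚ ♝ ♞ ♜
♟ ♟ ♟ ♟ ♟ ♟ ♟ ·
· · · · · · · ♟
· · · · · · · ·
· · · · · · ♙ ·
· · · · · · · ·
♙ ♙ ♙ ♙ ♙ ♙ · ♙
♖ ♘ ♗ ♕ ♔ ♗ ♘ ♖


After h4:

♜ ♞ ♝ ♛ ♚ ♝ ♞ ♜
♟ ♟ ♟ ♟ ♟ ♟ ♟ ·
· · · · · · · ♟
· · · · · · · ·
· · · · · · ♙ ♙
· · · · · · · ·
♙ ♙ ♙ ♙ ♙ ♙ · ·
♖ ♘ ♗ ♕ ♔ ♗ ♘ ♖



  a b c d e f g h
  ─────────────────
8│♜ ♞ ♝ ♛ ♚ ♝ ♞ ♜│8
7│♟ ♟ ♟ ♟ ♟ ♟ ♟ ·│7
6│· · · · · · · ♟│6
5│· · · · · · · ·│5
4│· · · · · · ♙ ♙│4
3│· · · · · · · ·│3
2│♙ ♙ ♙ ♙ ♙ ♙ · ·│2
1│♖ ♘ ♗ ♕ ♔ ♗ ♘ ♖│1
  ─────────────────
  a b c d e f g h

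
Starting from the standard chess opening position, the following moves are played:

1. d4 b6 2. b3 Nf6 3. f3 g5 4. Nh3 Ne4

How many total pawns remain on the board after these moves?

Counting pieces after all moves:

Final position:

  a b c d e f g h
  ─────────────────
8│♜ ♞ ♝ ♛ ♚ ♝ · ♜│8
7│♟ · ♟ ♟ ♟ ♟ · ♟│7
6│· ♟ · · · · · ·│6
5│· · · · · · ♟ ·│5
4│· · · ♙ ♞ · · ·│4
3│· ♙ · · · ♙ · ♘│3
2│♙ · ♙ · ♙ · ♙ ♙│2
1│♖ ♘ ♗ ♕ ♔ ♗ · ♖│1
  ─────────────────
  a b c d e f g h


16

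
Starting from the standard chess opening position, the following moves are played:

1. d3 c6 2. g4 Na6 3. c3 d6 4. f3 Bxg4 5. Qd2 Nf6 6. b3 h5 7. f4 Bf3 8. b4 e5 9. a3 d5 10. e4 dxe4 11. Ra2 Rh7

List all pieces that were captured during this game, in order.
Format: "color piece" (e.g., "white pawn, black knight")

Tracking captures:
  Bxg4: captured white pawn
  dxe4: captured white pawn

white pawn, white pawn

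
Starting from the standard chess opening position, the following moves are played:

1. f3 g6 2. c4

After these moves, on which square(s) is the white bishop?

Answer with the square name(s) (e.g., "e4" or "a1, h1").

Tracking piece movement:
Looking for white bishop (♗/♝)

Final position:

  a b c d e f g h
  ─────────────────
8│♜ ♞ ♝ ♛ ♚ ♝ ♞ ♜│8
7│♟ ♟ ♟ ♟ ♟ ♟ · ♟│7
6│· · · · · · ♟ ·│6
5│· · · · · · · ·│5
4│· · ♙ · · · · ·│4
3│· · · · · ♙ · ·│3
2│♙ ♙ · ♙ ♙ · ♙ ♙│2
1│♖ ♘ ♗ ♕ ♔ ♗ ♘ ♖│1
  ─────────────────
  a b c d e f g h


c1, f1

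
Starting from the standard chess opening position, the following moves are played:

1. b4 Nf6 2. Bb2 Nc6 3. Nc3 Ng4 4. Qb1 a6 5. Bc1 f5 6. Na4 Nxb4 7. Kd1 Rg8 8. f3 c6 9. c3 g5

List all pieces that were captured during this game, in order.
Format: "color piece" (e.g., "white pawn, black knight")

Tracking captures:
  Nxb4: captured white pawn

white pawn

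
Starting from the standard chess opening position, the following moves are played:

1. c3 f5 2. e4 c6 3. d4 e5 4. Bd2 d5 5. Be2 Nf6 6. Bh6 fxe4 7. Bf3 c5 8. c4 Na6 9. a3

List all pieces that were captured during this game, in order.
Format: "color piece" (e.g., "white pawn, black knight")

Tracking captures:
  fxe4: captured white pawn

white pawn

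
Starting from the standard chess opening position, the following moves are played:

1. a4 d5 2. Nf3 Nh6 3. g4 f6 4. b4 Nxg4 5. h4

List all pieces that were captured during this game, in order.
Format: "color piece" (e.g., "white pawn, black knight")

Tracking captures:
  Nxg4: captured white pawn

white pawn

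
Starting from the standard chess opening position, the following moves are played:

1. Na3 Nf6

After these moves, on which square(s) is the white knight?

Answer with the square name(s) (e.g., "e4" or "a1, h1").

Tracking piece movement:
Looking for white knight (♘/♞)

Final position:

  a b c d e f g h
  ─────────────────
8│♜ ♞ ♝ ♛ ♚ ♝ · ♜│8
7│♟ ♟ ♟ ♟ ♟ ♟ ♟ ♟│7
6│· · · · · ♞ · ·│6
5│· · · · · · · ·│5
4│· · · · · · · ·│4
3│♘ · · · · · · ·│3
2│♙ ♙ ♙ ♙ ♙ ♙ ♙ ♙│2
1│♖ · ♗ ♕ ♔ ♗ ♘ ♖│1
  ─────────────────
  a b c d e f g h


a3, g1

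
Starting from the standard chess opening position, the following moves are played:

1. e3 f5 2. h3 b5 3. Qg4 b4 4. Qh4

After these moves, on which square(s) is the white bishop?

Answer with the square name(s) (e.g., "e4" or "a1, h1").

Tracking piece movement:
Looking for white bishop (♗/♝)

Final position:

  a b c d e f g h
  ─────────────────
8│♜ ♞ ♝ ♛ ♚ ♝ ♞ ♜│8
7│♟ · ♟ ♟ ♟ · ♟ ♟│7
6│· · · · · · · ·│6
5│· · · · · ♟ · ·│5
4│· ♟ · · · · · ♕│4
3│· · · · ♙ · · ♙│3
2│♙ ♙ ♙ ♙ · ♙ ♙ ·│2
1│♖ ♘ ♗ · ♔ ♗ ♘ ♖│1
  ─────────────────
  a b c d e f g h


c1, f1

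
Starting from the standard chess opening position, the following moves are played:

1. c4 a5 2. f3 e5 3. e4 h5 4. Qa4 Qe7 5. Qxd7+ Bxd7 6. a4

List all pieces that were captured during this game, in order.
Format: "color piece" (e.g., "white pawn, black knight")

Tracking captures:
  Qxd7+: captured black pawn
  Bxd7: captured white queen

black pawn, white queen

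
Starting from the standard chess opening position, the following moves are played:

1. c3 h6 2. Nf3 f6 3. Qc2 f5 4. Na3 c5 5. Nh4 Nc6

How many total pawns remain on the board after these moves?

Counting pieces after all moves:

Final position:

  a b c d e f g h
  ─────────────────
8│♜ · ♝ ♛ ♚ ♝ ♞ ♜│8
7│♟ ♟ · ♟ ♟ · ♟ ·│7
6│· · ♞ · · · · ♟│6
5│· · ♟ · · ♟ · ·│5
4│· · · · · · · ♘│4
3│♘ · ♙ · · · · ·│3
2│♙ ♙ ♕ ♙ ♙ ♙ ♙ ♙│2
1│♖ · ♗ · ♔ ♗ · ♖│1
  ─────────────────
  a b c d e f g h


16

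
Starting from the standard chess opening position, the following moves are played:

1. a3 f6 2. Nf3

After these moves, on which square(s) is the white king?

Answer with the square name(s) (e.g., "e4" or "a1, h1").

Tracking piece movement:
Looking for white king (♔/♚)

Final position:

  a b c d e f g h
  ─────────────────
8│♜ ♞ ♝ ♛ ♚ ♝ ♞ ♜│8
7│♟ ♟ ♟ ♟ ♟ · ♟ ♟│7
6│· · · · · ♟ · ·│6
5│· · · · · · · ·│5
4│· · · · · · · ·│4
3│♙ · · · · ♘ · ·│3
2│· ♙ ♙ ♙ ♙ ♙ ♙ ♙│2
1│♖ ♘ ♗ ♕ ♔ ♗ · ♖│1
  ─────────────────
  a b c d e f g h


e1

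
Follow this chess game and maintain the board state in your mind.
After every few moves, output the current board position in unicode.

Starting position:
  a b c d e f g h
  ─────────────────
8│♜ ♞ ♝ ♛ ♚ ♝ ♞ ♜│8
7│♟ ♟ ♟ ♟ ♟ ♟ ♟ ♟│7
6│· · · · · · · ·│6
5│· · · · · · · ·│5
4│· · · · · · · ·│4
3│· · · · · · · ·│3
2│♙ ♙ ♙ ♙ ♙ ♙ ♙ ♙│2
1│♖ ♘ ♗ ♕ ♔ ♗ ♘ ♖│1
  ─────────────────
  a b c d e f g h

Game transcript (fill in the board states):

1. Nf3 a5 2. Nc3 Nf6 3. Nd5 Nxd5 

  a b c d e f g h
  ─────────────────
8│♜ ♞ ♝ ♛ ♚ ♝ · ♜│8
7│· ♟ ♟ ♟ ♟ ♟ ♟ ♟│7
6│· · · · · · · ·│6
5│♟ · · ♞ · · · ·│5
4│· · · · · · · ·│4
3│· · · · · ♘ · ·│3
2│♙ ♙ ♙ ♙ ♙ ♙ ♙ ♙│2
1│♖ · ♗ ♕ ♔ ♗ · ♖│1
  ─────────────────
  a b c d e f g h

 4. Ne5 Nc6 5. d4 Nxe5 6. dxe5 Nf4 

  a b c d e f g h
  ─────────────────
8│♜ · ♝ ♛ ♚ ♝ · ♜│8
7│· ♟ ♟ ♟ ♟ ♟ ♟ ♟│7
6│· · · · · · · ·│6
5│♟ · · · ♙ · · ·│5
4│· · · · · ♞ · ·│4
3│· · · · · · · ·│3
2│♙ ♙ ♙ · ♙ ♙ ♙ ♙│2
1│♖ · ♗ ♕ ♔ ♗ · ♖│1
  ─────────────────
  a b c d e f g h

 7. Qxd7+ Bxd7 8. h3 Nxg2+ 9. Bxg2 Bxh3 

  a b c d e f g h
  ─────────────────
8│♜ · · ♛ ♚ ♝ · ♜│8
7│· ♟ ♟ · ♟ ♟ ♟ ♟│7
6│· · · · · · · ·│6
5│♟ · · · ♙ · · ·│5
4│· · · · · · · ·│4
3│· · · · · · · ♝│3
2│♙ ♙ ♙ · ♙ ♙ ♗ ·│2
1│♖ · ♗ · ♔ · · ♖│1
  ─────────────────
  a b c d e f g h

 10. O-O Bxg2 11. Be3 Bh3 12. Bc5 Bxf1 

  a b c d e f g h
  ─────────────────
8│♜ · · ♛ ♚ ♝ · ♜│8
7│· ♟ ♟ · ♟ ♟ ♟ ♟│7
6│· · · · · · · ·│6
5│♟ · ♗ · ♙ · · ·│5
4│· · · · · · · ·│4
3│· · · · · · · ·│3
2│♙ ♙ ♙ · ♙ ♙ · ·│2
1│♖ · · · · ♝ ♔ ·│1
  ─────────────────
  a b c d e f g h

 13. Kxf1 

  a b c d e f g h
  ─────────────────
8│♜ · · ♛ ♚ ♝ · ♜│8
7│· ♟ ♟ · ♟ ♟ ♟ ♟│7
6│· · · · · · · ·│6
5│♟ · ♗ · ♙ · · ·│5
4│· · · · · · · ·│4
3│· · · · · · · ·│3
2│♙ ♙ ♙ · ♙ ♙ · ·│2
1│♖ · · · · ♔ · ·│1
  ─────────────────
  a b c d e f g h


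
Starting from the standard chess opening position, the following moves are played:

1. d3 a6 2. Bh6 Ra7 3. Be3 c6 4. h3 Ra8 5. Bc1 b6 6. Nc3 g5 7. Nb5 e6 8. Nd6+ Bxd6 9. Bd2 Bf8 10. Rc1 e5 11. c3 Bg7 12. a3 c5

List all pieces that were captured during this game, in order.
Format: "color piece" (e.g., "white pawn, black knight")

Tracking captures:
  Bxd6: captured white knight

white knight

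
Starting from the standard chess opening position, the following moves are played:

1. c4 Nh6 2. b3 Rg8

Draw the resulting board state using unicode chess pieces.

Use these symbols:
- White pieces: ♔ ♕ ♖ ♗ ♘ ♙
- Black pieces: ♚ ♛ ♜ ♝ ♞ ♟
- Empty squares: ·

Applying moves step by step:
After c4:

♜ ♞ ♝ ♛ ♚ ♝ ♞ ♜
♟ ♟ ♟ ♟ ♟ ♟ ♟ ♟
· · · · · · · ·
· · · · · · · ·
· · ♙ · · · · ·
· · · · · · · ·
♙ ♙ · ♙ ♙ ♙ ♙ ♙
♖ ♘ ♗ ♕ ♔ ♗ ♘ ♖


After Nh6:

♜ ♞ ♝ ♛ ♚ ♝ · ♜
♟ ♟ ♟ ♟ ♟ ♟ ♟ ♟
· · · · · · · ♞
· · · · · · · ·
· · ♙ · · · · ·
· · · · · · · ·
♙ ♙ · ♙ ♙ ♙ ♙ ♙
♖ ♘ ♗ ♕ ♔ ♗ ♘ ♖


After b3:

♜ ♞ ♝ ♛ ♚ ♝ · ♜
♟ ♟ ♟ ♟ ♟ ♟ ♟ ♟
· · · · · · · ♞
· · · · · · · ·
· · ♙ · · · · ·
· ♙ · · · · · ·
♙ · · ♙ ♙ ♙ ♙ ♙
♖ ♘ ♗ ♕ ♔ ♗ ♘ ♖


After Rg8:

♜ ♞ ♝ ♛ ♚ ♝ ♜ ·
♟ ♟ ♟ ♟ ♟ ♟ ♟ ♟
· · · · · · · ♞
· · · · · · · ·
· · ♙ · · · · ·
· ♙ · · · · · ·
♙ · · ♙ ♙ ♙ ♙ ♙
♖ ♘ ♗ ♕ ♔ ♗ ♘ ♖



  a b c d e f g h
  ─────────────────
8│♜ ♞ ♝ ♛ ♚ ♝ ♜ ·│8
7│♟ ♟ ♟ ♟ ♟ ♟ ♟ ♟│7
6│· · · · · · · ♞│6
5│· · · · · · · ·│5
4│· · ♙ · · · · ·│4
3│· ♙ · · · · · ·│3
2│♙ · · ♙ ♙ ♙ ♙ ♙│2
1│♖ ♘ ♗ ♕ ♔ ♗ ♘ ♖│1
  ─────────────────
  a b c d e f g h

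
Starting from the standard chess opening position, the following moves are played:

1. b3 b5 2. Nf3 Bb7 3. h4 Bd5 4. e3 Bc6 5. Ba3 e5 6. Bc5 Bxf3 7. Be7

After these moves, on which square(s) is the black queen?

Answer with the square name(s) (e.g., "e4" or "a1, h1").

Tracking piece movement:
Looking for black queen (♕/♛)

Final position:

  a b c d e f g h
  ─────────────────
8│♜ ♞ · ♛ ♚ ♝ ♞ ♜│8
7│♟ · ♟ ♟ ♗ ♟ ♟ ♟│7
6│· · · · · · · ·│6
5│· ♟ · · ♟ · · ·│5
4│· · · · · · · ♙│4
3│· ♙ · · ♙ ♝ · ·│3
2│♙ · ♙ ♙ · ♙ ♙ ·│2
1│♖ ♘ · ♕ ♔ ♗ · ♖│1
  ─────────────────
  a b c d e f g h


d8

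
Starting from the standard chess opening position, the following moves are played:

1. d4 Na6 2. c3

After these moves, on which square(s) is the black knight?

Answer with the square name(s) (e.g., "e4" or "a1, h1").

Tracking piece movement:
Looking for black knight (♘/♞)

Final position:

  a b c d e f g h
  ─────────────────
8│♜ · ♝ ♛ ♚ ♝ ♞ ♜│8
7│♟ ♟ ♟ ♟ ♟ ♟ ♟ ♟│7
6│♞ · · · · · · ·│6
5│· · · · · · · ·│5
4│· · · ♙ · · · ·│4
3│· · ♙ · · · · ·│3
2│♙ ♙ · · ♙ ♙ ♙ ♙│2
1│♖ ♘ ♗ ♕ ♔ ♗ ♘ ♖│1
  ─────────────────
  a b c d e f g h


a6, g8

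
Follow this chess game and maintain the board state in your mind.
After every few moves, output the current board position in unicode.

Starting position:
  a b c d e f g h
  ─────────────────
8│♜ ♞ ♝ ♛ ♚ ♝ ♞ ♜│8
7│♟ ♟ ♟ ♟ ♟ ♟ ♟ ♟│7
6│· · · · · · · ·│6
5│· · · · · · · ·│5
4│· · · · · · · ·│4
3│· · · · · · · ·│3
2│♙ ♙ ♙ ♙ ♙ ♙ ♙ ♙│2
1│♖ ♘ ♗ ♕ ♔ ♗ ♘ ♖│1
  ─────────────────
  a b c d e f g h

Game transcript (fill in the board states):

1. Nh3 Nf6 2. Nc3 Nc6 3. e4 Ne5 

  a b c d e f g h
  ─────────────────
8│♜ · ♝ ♛ ♚ ♝ · ♜│8
7│♟ ♟ ♟ ♟ ♟ ♟ ♟ ♟│7
6│· · · · · ♞ · ·│6
5│· · · · ♞ · · ·│5
4│· · · · ♙ · · ·│4
3│· · ♘ · · · · ♘│3
2│♙ ♙ ♙ ♙ · ♙ ♙ ♙│2
1│♖ · ♗ ♕ ♔ ♗ · ♖│1
  ─────────────────
  a b c d e f g h

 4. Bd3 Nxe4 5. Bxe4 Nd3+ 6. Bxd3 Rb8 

  a b c d e f g h
  ─────────────────
8│· ♜ ♝ ♛ ♚ ♝ · ♜│8
7│♟ ♟ ♟ ♟ ♟ ♟ ♟ ♟│7
6│· · · · · · · ·│6
5│· · · · · · · ·│5
4│· · · · · · · ·│4
3│· · ♘ ♗ · · · ♘│3
2│♙ ♙ ♙ ♙ · ♙ ♙ ♙│2
1│♖ · ♗ ♕ ♔ · · ♖│1
  ─────────────────
  a b c d e f g h

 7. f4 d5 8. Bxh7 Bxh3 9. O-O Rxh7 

  a b c d e f g h
  ─────────────────
8│· ♜ · ♛ ♚ ♝ · ·│8
7│♟ ♟ ♟ · ♟ ♟ ♟ ♜│7
6│· · · · · · · ·│6
5│· · · ♟ · · · ·│5
4│· · · · · ♙ · ·│4
3│· · ♘ · · · · ♝│3
2│♙ ♙ ♙ ♙ · · ♙ ♙│2
1│♖ · ♗ ♕ · ♖ ♔ ·│1
  ─────────────────
  a b c d e f g h

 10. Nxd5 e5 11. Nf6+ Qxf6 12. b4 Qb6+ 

  a b c d e f g h
  ─────────────────
8│· ♜ · · ♚ ♝ · ·│8
7│♟ ♟ ♟ · · ♟ ♟ ♜│7
6│· ♛ · · · · · ·│6
5│· · · · ♟ · · ·│5
4│· ♙ · · · ♙ · ·│4
3│· · · · · · · ♝│3
2│♙ · ♙ ♙ · · ♙ ♙│2
1│♖ · ♗ ♕ · ♖ ♔ ·│1
  ─────────────────
  a b c d e f g h

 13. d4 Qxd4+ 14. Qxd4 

  a b c d e f g h
  ─────────────────
8│· ♜ · · ♚ ♝ · ·│8
7│♟ ♟ ♟ · · ♟ ♟ ♜│7
6│· · · · · · · ·│6
5│· · · · ♟ · · ·│5
4│· ♙ · ♕ · ♙ · ·│4
3│· · · · · · · ♝│3
2│♙ · ♙ · · · ♙ ♙│2
1│♖ · ♗ · · ♖ ♔ ·│1
  ─────────────────
  a b c d e f g h


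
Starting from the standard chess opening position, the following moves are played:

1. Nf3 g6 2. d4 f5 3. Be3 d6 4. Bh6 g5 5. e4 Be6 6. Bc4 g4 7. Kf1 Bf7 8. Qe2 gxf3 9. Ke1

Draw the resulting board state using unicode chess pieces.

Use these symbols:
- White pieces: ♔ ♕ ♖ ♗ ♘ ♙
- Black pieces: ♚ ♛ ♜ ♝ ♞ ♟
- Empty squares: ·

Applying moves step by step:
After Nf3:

♜ ♞ ♝ ♛ ♚ ♝ ♞ ♜
♟ ♟ ♟ ♟ ♟ ♟ ♟ ♟
· · · · · · · ·
· · · · · · · ·
· · · · · · · ·
· · · · · ♘ · ·
♙ ♙ ♙ ♙ ♙ ♙ ♙ ♙
♖ ♘ ♗ ♕ ♔ ♗ · ♖


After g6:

♜ ♞ ♝ ♛ ♚ ♝ ♞ ♜
♟ ♟ ♟ ♟ ♟ ♟ · ♟
· · · · · · ♟ ·
· · · · · · · ·
· · · · · · · ·
· · · · · ♘ · ·
♙ ♙ ♙ ♙ ♙ ♙ ♙ ♙
♖ ♘ ♗ ♕ ♔ ♗ · ♖


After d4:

♜ ♞ ♝ ♛ ♚ ♝ ♞ ♜
♟ ♟ ♟ ♟ ♟ ♟ · ♟
· · · · · · ♟ ·
· · · · · · · ·
· · · ♙ · · · ·
· · · · · ♘ · ·
♙ ♙ ♙ · ♙ ♙ ♙ ♙
♖ ♘ ♗ ♕ ♔ ♗ · ♖


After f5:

♜ ♞ ♝ ♛ ♚ ♝ ♞ ♜
♟ ♟ ♟ ♟ ♟ · · ♟
· · · · · · ♟ ·
· · · · · ♟ · ·
· · · ♙ · · · ·
· · · · · ♘ · ·
♙ ♙ ♙ · ♙ ♙ ♙ ♙
♖ ♘ ♗ ♕ ♔ ♗ · ♖


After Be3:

♜ ♞ ♝ ♛ ♚ ♝ ♞ ♜
♟ ♟ ♟ ♟ ♟ · · ♟
· · · · · · ♟ ·
· · · · · ♟ · ·
· · · ♙ · · · ·
· · · · ♗ ♘ · ·
♙ ♙ ♙ · ♙ ♙ ♙ ♙
♖ ♘ · ♕ ♔ ♗ · ♖


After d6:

♜ ♞ ♝ ♛ ♚ ♝ ♞ ♜
♟ ♟ ♟ · ♟ · · ♟
· · · ♟ · · ♟ ·
· · · · · ♟ · ·
· · · ♙ · · · ·
· · · · ♗ ♘ · ·
♙ ♙ ♙ · ♙ ♙ ♙ ♙
♖ ♘ · ♕ ♔ ♗ · ♖


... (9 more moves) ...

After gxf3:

♜ ♞ · ♛ ♚ ♝ ♞ ♜
♟ ♟ ♟ · ♟ ♝ · ♟
· · · ♟ · · · ♗
· · · · · ♟ · ·
· · ♗ ♙ ♙ · · ·
· · · · · ♟ · ·
♙ ♙ ♙ · ♕ ♙ ♙ ♙
♖ ♘ · · · ♔ · ♖


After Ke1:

♜ ♞ · ♛ ♚ ♝ ♞ ♜
♟ ♟ ♟ · ♟ ♝ · ♟
· · · ♟ · · · ♗
· · · · · ♟ · ·
· · ♗ ♙ ♙ · · ·
· · · · · ♟ · ·
♙ ♙ ♙ · ♕ ♙ ♙ ♙
♖ ♘ · · ♔ · · ♖



  a b c d e f g h
  ─────────────────
8│♜ ♞ · ♛ ♚ ♝ ♞ ♜│8
7│♟ ♟ ♟ · ♟ ♝ · ♟│7
6│· · · ♟ · · · ♗│6
5│· · · · · ♟ · ·│5
4│· · ♗ ♙ ♙ · · ·│4
3│· · · · · ♟ · ·│3
2│♙ ♙ ♙ · ♕ ♙ ♙ ♙│2
1│♖ ♘ · · ♔ · · ♖│1
  ─────────────────
  a b c d e f g h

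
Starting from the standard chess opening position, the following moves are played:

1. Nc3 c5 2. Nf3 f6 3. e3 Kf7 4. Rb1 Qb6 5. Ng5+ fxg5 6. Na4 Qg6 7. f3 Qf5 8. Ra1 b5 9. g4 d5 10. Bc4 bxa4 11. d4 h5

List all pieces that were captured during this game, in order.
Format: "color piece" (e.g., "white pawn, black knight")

Tracking captures:
  fxg5: captured white knight
  bxa4: captured white knight

white knight, white knight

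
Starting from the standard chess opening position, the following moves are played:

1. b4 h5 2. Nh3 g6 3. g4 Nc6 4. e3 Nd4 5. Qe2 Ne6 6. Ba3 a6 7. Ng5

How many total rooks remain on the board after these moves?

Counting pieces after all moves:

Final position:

  a b c d e f g h
  ─────────────────
8│♜ · ♝ ♛ ♚ ♝ ♞ ♜│8
7│· ♟ ♟ ♟ ♟ ♟ · ·│7
6│♟ · · · ♞ · ♟ ·│6
5│· · · · · · ♘ ♟│5
4│· ♙ · · · · ♙ ·│4
3│♗ · · · ♙ · · ·│3
2│♙ · ♙ ♙ ♕ ♙ · ♙│2
1│♖ ♘ · · ♔ ♗ · ♖│1
  ─────────────────
  a b c d e f g h


4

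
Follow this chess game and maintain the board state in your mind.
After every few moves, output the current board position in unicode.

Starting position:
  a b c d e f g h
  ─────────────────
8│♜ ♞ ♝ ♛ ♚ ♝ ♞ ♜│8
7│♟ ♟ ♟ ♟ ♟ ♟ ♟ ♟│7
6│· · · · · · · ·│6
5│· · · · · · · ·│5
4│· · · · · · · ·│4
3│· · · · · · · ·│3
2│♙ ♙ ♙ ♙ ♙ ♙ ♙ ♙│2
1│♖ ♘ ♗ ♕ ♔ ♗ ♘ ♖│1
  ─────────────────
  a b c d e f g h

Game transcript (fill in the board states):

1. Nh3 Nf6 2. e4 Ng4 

  a b c d e f g h
  ─────────────────
8│♜ ♞ ♝ ♛ ♚ ♝ · ♜│8
7│♟ ♟ ♟ ♟ ♟ ♟ ♟ ♟│7
6│· · · · · · · ·│6
5│· · · · · · · ·│5
4│· · · · ♙ · ♞ ·│4
3│· · · · · · · ♘│3
2│♙ ♙ ♙ ♙ · ♙ ♙ ♙│2
1│♖ ♘ ♗ ♕ ♔ ♗ · ♖│1
  ─────────────────
  a b c d e f g h

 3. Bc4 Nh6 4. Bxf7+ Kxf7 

  a b c d e f g h
  ─────────────────
8│♜ ♞ ♝ ♛ · ♝ · ♜│8
7│♟ ♟ ♟ ♟ ♟ ♚ ♟ ♟│7
6│· · · · · · · ♞│6
5│· · · · · · · ·│5
4│· · · · ♙ · · ·│4
3│· · · · · · · ♘│3
2│♙ ♙ ♙ ♙ · ♙ ♙ ♙│2
1│♖ ♘ ♗ ♕ ♔ · · ♖│1
  ─────────────────
  a b c d e f g h

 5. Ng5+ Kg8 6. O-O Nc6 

  a b c d e f g h
  ─────────────────
8│♜ · ♝ ♛ · ♝ ♚ ♜│8
7│♟ ♟ ♟ ♟ ♟ · ♟ ♟│7
6│· · ♞ · · · · ♞│6
5│· · · · · · ♘ ·│5
4│· · · · ♙ · · ·│4
3│· · · · · · · ·│3
2│♙ ♙ ♙ ♙ · ♙ ♙ ♙│2
1│♖ ♘ ♗ ♕ · ♖ ♔ ·│1
  ─────────────────
  a b c d e f g h

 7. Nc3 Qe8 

  a b c d e f g h
  ─────────────────
8│♜ · ♝ · ♛ ♝ ♚ ♜│8
7│♟ ♟ ♟ ♟ ♟ · ♟ ♟│7
6│· · ♞ · · · · ♞│6
5│· · · · · · ♘ ·│5
4│· · · · ♙ · · ·│4
3│· · ♘ · · · · ·│3
2│♙ ♙ ♙ ♙ · ♙ ♙ ♙│2
1│♖ · ♗ ♕ · ♖ ♔ ·│1
  ─────────────────
  a b c d e f g h


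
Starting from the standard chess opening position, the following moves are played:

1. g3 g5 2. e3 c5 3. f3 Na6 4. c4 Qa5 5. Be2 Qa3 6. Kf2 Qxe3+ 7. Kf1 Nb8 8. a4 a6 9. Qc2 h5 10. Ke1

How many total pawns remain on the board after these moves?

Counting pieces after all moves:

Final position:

  a b c d e f g h
  ─────────────────
8│♜ ♞ ♝ · ♚ ♝ ♞ ♜│8
7│· ♟ · ♟ ♟ ♟ · ·│7
6│♟ · · · · · · ·│6
5│· · ♟ · · · ♟ ♟│5
4│♙ · ♙ · · · · ·│4
3│· · · · ♛ ♙ ♙ ·│3
2│· ♙ ♕ ♙ ♗ · · ♙│2
1│♖ ♘ ♗ · ♔ · ♘ ♖│1
  ─────────────────
  a b c d e f g h


15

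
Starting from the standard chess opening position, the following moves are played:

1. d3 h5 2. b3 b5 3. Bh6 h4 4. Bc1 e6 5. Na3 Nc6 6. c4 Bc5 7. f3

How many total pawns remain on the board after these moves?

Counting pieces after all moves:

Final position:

  a b c d e f g h
  ─────────────────
8│♜ · ♝ ♛ ♚ · ♞ ♜│8
7│♟ · ♟ ♟ · ♟ ♟ ·│7
6│· · ♞ · ♟ · · ·│6
5│· ♟ ♝ · · · · ·│5
4│· · ♙ · · · · ♟│4
3│♘ ♙ · ♙ · ♙ · ·│3
2│♙ · · · ♙ · ♙ ♙│2
1│♖ · ♗ ♕ ♔ ♗ ♘ ♖│1
  ─────────────────
  a b c d e f g h


16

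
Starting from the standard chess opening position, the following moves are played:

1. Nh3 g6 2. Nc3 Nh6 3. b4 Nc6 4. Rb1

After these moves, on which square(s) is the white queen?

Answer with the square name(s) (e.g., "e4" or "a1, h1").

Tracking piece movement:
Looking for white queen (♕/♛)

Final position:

  a b c d e f g h
  ─────────────────
8│♜ · ♝ ♛ ♚ ♝ · ♜│8
7│♟ ♟ ♟ ♟ ♟ ♟ · ♟│7
6│· · ♞ · · · ♟ ♞│6
5│· · · · · · · ·│5
4│· ♙ · · · · · ·│4
3│· · ♘ · · · · ♘│3
2│♙ · ♙ ♙ ♙ ♙ ♙ ♙│2
1│· ♖ ♗ ♕ ♔ ♗ · ♖│1
  ─────────────────
  a b c d e f g h


d1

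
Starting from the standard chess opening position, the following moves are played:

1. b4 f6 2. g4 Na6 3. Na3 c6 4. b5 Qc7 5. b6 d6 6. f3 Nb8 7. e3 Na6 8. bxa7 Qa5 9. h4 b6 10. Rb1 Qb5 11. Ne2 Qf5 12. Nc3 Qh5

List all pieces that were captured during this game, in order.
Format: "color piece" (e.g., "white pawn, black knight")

Tracking captures:
  bxa7: captured black pawn

black pawn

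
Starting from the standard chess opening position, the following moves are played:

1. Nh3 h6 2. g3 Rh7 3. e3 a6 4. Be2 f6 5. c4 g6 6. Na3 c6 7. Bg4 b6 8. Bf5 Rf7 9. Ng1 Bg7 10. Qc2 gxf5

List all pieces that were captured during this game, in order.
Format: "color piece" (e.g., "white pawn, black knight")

Tracking captures:
  gxf5: captured white bishop

white bishop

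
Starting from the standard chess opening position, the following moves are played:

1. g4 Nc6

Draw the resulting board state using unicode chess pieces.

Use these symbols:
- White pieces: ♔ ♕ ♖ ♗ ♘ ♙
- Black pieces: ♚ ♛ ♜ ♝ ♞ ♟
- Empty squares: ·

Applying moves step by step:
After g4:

♜ ♞ ♝ ♛ ♚ ♝ ♞ ♜
♟ ♟ ♟ ♟ ♟ ♟ ♟ ♟
· · · · · · · ·
· · · · · · · ·
· · · · · · ♙ ·
· · · · · · · ·
♙ ♙ ♙ ♙ ♙ ♙ · ♙
♖ ♘ ♗ ♕ ♔ ♗ ♘ ♖


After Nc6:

♜ · ♝ ♛ ♚ ♝ ♞ ♜
♟ ♟ ♟ ♟ ♟ ♟ ♟ ♟
· · ♞ · · · · ·
· · · · · · · ·
· · · · · · ♙ ·
· · · · · · · ·
♙ ♙ ♙ ♙ ♙ ♙ · ♙
♖ ♘ ♗ ♕ ♔ ♗ ♘ ♖



  a b c d e f g h
  ─────────────────
8│♜ · ♝ ♛ ♚ ♝ ♞ ♜│8
7│♟ ♟ ♟ ♟ ♟ ♟ ♟ ♟│7
6│· · ♞ · · · · ·│6
5│· · · · · · · ·│5
4│· · · · · · ♙ ·│4
3│· · · · · · · ·│3
2│♙ ♙ ♙ ♙ ♙ ♙ · ♙│2
1│♖ ♘ ♗ ♕ ♔ ♗ ♘ ♖│1
  ─────────────────
  a b c d e f g h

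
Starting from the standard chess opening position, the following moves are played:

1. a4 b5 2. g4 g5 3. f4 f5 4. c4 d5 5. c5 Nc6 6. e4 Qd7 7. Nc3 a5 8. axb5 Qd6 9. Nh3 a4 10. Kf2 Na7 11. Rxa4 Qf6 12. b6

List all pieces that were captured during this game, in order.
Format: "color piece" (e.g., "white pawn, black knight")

Tracking captures:
  axb5: captured black pawn
  Rxa4: captured black pawn

black pawn, black pawn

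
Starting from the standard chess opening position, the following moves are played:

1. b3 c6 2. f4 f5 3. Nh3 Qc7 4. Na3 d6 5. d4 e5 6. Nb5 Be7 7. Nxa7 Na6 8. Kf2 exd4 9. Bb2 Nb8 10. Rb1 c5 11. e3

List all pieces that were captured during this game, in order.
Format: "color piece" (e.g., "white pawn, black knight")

Tracking captures:
  Nxa7: captured black pawn
  exd4: captured white pawn

black pawn, white pawn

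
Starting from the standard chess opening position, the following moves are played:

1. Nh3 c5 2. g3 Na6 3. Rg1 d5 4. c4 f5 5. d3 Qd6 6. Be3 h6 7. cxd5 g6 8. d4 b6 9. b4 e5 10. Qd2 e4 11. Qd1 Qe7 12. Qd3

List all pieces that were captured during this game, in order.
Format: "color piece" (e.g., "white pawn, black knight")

Tracking captures:
  cxd5: captured black pawn

black pawn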